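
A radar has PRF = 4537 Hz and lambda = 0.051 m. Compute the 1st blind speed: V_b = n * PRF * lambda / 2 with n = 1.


V_blind = 1 * 4537 * 0.051 / 2 = 115.7 m/s

115.7 m/s


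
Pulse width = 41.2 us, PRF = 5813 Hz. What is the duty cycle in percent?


DC = 41.2e-6 * 5813 * 100 = 23.95%

23.95%


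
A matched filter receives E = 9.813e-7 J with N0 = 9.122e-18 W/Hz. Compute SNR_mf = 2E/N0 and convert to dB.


SNR_lin = 2 * 9.813e-7 / 9.122e-18 = 2.152e11
SNR_dB = 10*log10(2.152e11) = 113.3 dB

113.3 dB


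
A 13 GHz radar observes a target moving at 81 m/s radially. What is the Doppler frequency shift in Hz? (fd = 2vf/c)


fd = 2 * 81 * 13000000000.0 / 3e8 = 7020.0 Hz

7020.0 Hz


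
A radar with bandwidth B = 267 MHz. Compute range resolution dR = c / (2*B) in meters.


dR = 3e8 / (2 * 267000000.0) = 0.56 m

0.56 m


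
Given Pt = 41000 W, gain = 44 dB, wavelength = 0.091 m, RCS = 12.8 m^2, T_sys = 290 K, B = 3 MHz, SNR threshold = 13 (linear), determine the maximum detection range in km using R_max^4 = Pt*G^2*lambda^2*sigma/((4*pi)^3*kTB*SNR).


G_lin = 10^(44/10) = 25118.864315
R^4 = 41000 * 25118.864315^2 * 0.091^2 * 12.8 / ((4*pi)^3 * 1.38e-23 * 290 * 3000000.0 * 13)
R^4 = 8.8533e21 m^4
R_max = (8.8533e21)^(1/4) = 306744.2 m = 306.7 km

306.7 km


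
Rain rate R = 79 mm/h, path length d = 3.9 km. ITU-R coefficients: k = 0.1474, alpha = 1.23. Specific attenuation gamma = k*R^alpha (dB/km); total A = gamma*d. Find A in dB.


gamma = 0.1474 * 79^1.23 = 31.811109 dB/km
A = 31.811109 * 3.9 = 124.06 dB

124.06 dB


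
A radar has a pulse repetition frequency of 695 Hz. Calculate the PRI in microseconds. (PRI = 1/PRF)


PRI = 1/695 = 0.0014388489 s = 1438.8 us

1438.8 us


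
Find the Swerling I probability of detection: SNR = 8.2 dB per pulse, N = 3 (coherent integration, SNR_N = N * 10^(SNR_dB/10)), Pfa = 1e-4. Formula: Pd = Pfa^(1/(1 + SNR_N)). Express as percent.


SNR_lin = 10^(8.2/10) = 6.60693
SNR_N = 3 * 6.60693 = 19.82079
1/(1 + SNR_N) = 1/20.82079 = 0.0480289
Pd = (1e-4)^0.0480289 = 0.64252
Pd = 64.3%

64.3%


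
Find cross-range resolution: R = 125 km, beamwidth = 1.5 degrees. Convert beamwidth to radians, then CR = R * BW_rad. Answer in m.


BW_rad = 0.026179939
CR = 125000 * 0.026179939 = 3272.5 m

3272.5 m


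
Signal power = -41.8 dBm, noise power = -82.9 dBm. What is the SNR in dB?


SNR = -41.8 - (-82.9) = 41.1 dB

41.1 dB


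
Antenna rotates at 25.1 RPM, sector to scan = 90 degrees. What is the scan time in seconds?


t = 90 / (25.1 * 360) * 60 = 0.6 s

0.6 s


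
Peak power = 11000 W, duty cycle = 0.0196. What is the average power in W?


P_avg = 11000 * 0.0196 = 215.6 W

215.6 W


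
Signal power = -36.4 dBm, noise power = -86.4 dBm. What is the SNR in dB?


SNR = -36.4 - (-86.4) = 50.0 dB

50.0 dB


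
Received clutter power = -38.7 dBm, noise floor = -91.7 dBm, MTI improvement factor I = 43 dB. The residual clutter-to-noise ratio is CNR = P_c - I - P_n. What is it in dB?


CNR = -38.7 - 43 - (-91.7) = 10.0 dB

10.0 dB


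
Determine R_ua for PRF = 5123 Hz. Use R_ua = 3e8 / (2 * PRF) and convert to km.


R_ua = 3e8 / (2 * 5123) = 29279.7 m = 29.3 km

29.3 km


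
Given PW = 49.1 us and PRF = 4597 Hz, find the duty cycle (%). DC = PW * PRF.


DC = 49.1e-6 * 4597 * 100 = 22.57%

22.57%


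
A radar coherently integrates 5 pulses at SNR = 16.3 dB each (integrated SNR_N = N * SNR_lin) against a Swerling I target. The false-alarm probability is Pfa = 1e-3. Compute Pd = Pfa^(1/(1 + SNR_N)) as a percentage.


SNR_lin = 10^(16.3/10) = 42.65795
SNR_N = 5 * 42.65795 = 213.28975
1/(1 + SNR_N) = 1/214.28975 = 0.0046666
Pd = (1e-3)^0.0046666 = 0.96828
Pd = 96.8%

96.8%


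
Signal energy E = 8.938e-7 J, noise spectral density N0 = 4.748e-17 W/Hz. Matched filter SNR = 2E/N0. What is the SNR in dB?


SNR_lin = 2 * 8.938e-7 / 4.748e-17 = 3.765e10
SNR_dB = 10*log10(3.765e10) = 105.8 dB

105.8 dB


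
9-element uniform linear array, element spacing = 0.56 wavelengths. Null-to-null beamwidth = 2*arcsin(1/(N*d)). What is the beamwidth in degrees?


1/(N*d) = 1/(9*0.56) = 0.198413
BW = 2*arcsin(0.198413) = 22.9 degrees

22.9 degrees


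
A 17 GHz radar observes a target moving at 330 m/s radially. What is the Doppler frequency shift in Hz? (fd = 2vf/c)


fd = 2 * 330 * 17000000000.0 / 3e8 = 37400.0 Hz

37400.0 Hz


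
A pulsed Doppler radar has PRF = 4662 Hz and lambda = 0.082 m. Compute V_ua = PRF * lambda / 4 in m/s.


V_ua = 4662 * 0.082 / 4 = 95.6 m/s

95.6 m/s


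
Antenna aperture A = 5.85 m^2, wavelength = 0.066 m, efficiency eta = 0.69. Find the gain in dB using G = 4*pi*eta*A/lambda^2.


G_linear = 4*pi*0.69*5.85/0.066^2 = 11644.66
G_dB = 10*log10(11644.66) = 40.7 dB

40.7 dB


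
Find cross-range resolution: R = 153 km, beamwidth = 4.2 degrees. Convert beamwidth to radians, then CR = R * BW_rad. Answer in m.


BW_rad = 0.073303829
CR = 153000 * 0.073303829 = 11215.5 m

11215.5 m


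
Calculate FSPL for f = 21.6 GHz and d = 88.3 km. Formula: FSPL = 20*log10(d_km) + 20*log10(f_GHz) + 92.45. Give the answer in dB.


20*log10(88.3) = 38.92
20*log10(21.6) = 26.69
FSPL = 158.1 dB

158.1 dB


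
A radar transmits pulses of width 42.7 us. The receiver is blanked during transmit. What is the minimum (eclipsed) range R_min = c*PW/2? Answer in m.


R_min = 3e8 * 42.7e-6 / 2 = 6405.0 m

6405.0 m


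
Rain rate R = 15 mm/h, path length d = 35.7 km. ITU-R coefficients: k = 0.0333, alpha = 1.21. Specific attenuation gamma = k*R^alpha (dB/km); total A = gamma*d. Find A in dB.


gamma = 0.0333 * 15^1.21 = 0.882094 dB/km
A = 0.882094 * 35.7 = 31.49 dB

31.49 dB


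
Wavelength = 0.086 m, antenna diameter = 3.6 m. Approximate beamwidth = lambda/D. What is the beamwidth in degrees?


BW_rad = 0.086 / 3.6 = 0.023889
BW_deg = 1.37 degrees

1.37 degrees


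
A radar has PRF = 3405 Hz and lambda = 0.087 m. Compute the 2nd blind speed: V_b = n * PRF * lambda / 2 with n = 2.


V_blind = 2 * 3405 * 0.087 / 2 = 296.2 m/s

296.2 m/s


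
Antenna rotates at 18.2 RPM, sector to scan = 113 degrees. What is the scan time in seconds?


t = 113 / (18.2 * 360) * 60 = 1.03 s

1.03 s


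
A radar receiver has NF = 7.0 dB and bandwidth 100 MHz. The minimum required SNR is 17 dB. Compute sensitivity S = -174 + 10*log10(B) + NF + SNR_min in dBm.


10*log10(100000000.0) = 80.0
S = -174 + 80.0 + 7.0 + 17 = -70.0 dBm

-70.0 dBm


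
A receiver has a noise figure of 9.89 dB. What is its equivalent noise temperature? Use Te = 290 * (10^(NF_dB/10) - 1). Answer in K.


NF_lin = 10^(9.89/10) = 9.749896
Te = 290 * (9.749896 - 1) = 2537.5 K

2537.5 K


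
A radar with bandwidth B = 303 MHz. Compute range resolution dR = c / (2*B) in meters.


dR = 3e8 / (2 * 303000000.0) = 0.5 m

0.5 m


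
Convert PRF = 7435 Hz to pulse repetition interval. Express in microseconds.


PRI = 1/7435 = 0.000134499 s = 134.5 us

134.5 us


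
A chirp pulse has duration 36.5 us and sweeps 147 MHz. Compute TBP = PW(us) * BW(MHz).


TBP = 36.5 * 147 = 5365.5

5365.5


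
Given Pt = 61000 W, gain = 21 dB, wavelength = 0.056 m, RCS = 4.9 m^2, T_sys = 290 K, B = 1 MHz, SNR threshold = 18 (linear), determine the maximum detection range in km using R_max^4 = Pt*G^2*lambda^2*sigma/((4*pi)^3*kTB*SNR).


G_lin = 10^(21/10) = 125.892541
R^4 = 61000 * 125.892541^2 * 0.056^2 * 4.9 / ((4*pi)^3 * 1.38e-23 * 290 * 1000000.0 * 18)
R^4 = 1.03926e17 m^4
R_max = (1.03926e17)^(1/4) = 17954.8 m = 18.0 km

18.0 km


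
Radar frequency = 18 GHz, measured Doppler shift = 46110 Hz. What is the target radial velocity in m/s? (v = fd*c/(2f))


v = 46110 * 3e8 / (2 * 18000000000.0) = 384.3 m/s

384.3 m/s


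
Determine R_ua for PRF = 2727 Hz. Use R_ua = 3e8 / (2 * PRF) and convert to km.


R_ua = 3e8 / (2 * 2727) = 55005.5 m = 55.0 km

55.0 km


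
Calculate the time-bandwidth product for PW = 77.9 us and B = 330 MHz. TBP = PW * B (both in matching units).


TBP = 77.9 * 330 = 25707.0

25707.0


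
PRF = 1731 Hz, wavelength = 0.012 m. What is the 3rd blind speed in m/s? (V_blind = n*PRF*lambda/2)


V_blind = 3 * 1731 * 0.012 / 2 = 31.2 m/s

31.2 m/s


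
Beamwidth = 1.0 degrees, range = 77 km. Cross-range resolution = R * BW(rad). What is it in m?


BW_rad = 0.017453293
CR = 77000 * 0.017453293 = 1343.9 m

1343.9 m


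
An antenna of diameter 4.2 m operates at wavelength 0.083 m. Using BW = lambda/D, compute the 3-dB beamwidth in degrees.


BW_rad = 0.083 / 4.2 = 0.019762
BW_deg = 1.13 degrees

1.13 degrees


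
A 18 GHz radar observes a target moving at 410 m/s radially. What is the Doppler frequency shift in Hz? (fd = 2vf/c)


fd = 2 * 410 * 18000000000.0 / 3e8 = 49200.0 Hz

49200.0 Hz


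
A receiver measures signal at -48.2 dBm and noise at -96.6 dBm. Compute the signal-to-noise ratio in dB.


SNR = -48.2 - (-96.6) = 48.4 dB

48.4 dB


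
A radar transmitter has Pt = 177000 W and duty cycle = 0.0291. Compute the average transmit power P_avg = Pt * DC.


P_avg = 177000 * 0.0291 = 5150.7 W

5150.7 W


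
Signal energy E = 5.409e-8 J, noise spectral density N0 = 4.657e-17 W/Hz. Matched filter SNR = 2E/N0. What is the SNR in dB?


SNR_lin = 2 * 5.409e-8 / 4.657e-17 = 2.323e9
SNR_dB = 10*log10(2.323e9) = 93.7 dB

93.7 dB


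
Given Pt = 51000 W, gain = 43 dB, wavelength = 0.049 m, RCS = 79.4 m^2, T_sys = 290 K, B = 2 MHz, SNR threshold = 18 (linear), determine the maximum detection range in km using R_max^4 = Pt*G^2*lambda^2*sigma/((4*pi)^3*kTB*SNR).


G_lin = 10^(43/10) = 19952.62315
R^4 = 51000 * 19952.62315^2 * 0.049^2 * 79.4 / ((4*pi)^3 * 1.38e-23 * 290 * 2000000.0 * 18)
R^4 = 1.35386e22 m^4
R_max = (1.35386e22)^(1/4) = 341109.2 m = 341.1 km

341.1 km


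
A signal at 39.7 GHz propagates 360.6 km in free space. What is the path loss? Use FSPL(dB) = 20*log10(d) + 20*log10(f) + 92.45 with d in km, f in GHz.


20*log10(360.6) = 51.14
20*log10(39.7) = 31.98
FSPL = 175.6 dB

175.6 dB


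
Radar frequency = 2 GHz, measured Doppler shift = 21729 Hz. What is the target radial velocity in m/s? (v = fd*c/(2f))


v = 21729 * 3e8 / (2 * 2000000000.0) = 1629.7 m/s

1629.7 m/s


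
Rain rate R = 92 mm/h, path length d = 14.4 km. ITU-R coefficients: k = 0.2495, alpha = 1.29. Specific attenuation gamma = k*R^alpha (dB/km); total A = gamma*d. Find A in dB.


gamma = 0.2495 * 92^1.29 = 85.183768 dB/km
A = 85.183768 * 14.4 = 1226.65 dB

1226.65 dB


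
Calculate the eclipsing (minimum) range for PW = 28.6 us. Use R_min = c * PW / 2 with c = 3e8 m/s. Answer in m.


R_min = 3e8 * 28.6e-6 / 2 = 4290.0 m

4290.0 m


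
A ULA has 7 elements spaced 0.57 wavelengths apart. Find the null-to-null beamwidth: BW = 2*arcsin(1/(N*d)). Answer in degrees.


1/(N*d) = 1/(7*0.57) = 0.250627
BW = 2*arcsin(0.250627) = 29.0 degrees

29.0 degrees


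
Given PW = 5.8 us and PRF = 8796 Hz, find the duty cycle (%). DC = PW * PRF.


DC = 5.8e-6 * 8796 * 100 = 5.1%

5.1%


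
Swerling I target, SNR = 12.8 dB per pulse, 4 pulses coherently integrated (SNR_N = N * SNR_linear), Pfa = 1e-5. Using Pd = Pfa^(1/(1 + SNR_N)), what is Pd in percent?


SNR_lin = 10^(12.8/10) = 19.05461
SNR_N = 4 * 19.05461 = 76.21844
1/(1 + SNR_N) = 1/77.21844 = 0.0129503
Pd = (1e-5)^0.0129503 = 0.86149
Pd = 86.1%

86.1%


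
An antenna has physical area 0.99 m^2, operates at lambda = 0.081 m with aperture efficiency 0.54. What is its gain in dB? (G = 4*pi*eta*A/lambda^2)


G_linear = 4*pi*0.54*0.99/0.081^2 = 1023.93
G_dB = 10*log10(1023.93) = 30.1 dB

30.1 dB


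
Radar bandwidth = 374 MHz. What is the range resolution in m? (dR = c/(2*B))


dR = 3e8 / (2 * 374000000.0) = 0.4 m

0.4 m


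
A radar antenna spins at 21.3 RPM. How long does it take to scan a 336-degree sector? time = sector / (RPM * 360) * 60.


t = 336 / (21.3 * 360) * 60 = 2.63 s

2.63 s


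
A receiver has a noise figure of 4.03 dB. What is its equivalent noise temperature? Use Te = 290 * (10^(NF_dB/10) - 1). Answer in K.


NF_lin = 10^(4.03/10) = 2.529298
Te = 290 * (2.529298 - 1) = 443.5 K

443.5 K


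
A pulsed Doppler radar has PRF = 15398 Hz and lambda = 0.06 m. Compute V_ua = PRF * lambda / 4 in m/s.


V_ua = 15398 * 0.06 / 4 = 231.0 m/s

231.0 m/s


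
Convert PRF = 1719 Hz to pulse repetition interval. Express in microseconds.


PRI = 1/1719 = 0.0005817336 s = 581.7 us

581.7 us


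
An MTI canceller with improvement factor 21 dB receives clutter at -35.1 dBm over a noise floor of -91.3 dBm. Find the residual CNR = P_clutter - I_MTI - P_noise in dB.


CNR = -35.1 - 21 - (-91.3) = 35.2 dB

35.2 dB


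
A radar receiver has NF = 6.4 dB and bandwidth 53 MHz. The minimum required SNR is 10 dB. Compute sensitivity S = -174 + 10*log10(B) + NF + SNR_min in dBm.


10*log10(53000000.0) = 77.24
S = -174 + 77.24 + 6.4 + 10 = -80.4 dBm

-80.4 dBm


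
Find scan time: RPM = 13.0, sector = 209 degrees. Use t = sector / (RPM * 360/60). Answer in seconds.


t = 209 / (13.0 * 360) * 60 = 2.68 s

2.68 s


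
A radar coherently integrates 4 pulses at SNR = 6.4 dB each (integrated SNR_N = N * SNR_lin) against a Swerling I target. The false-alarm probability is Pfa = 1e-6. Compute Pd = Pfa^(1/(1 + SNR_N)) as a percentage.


SNR_lin = 10^(6.4/10) = 4.36516
SNR_N = 4 * 4.36516 = 17.46064
1/(1 + SNR_N) = 1/18.46064 = 0.0541693
Pd = (1e-6)^0.0541693 = 0.47313
Pd = 47.3%

47.3%


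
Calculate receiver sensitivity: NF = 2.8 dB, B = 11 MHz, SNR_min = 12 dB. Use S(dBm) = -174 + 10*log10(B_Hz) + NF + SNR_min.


10*log10(11000000.0) = 70.41
S = -174 + 70.41 + 2.8 + 12 = -88.8 dBm

-88.8 dBm


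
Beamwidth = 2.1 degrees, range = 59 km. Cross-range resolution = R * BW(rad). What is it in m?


BW_rad = 0.036651914
CR = 59000 * 0.036651914 = 2162.5 m

2162.5 m


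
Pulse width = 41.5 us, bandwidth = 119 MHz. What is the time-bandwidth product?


TBP = 41.5 * 119 = 4938.5

4938.5


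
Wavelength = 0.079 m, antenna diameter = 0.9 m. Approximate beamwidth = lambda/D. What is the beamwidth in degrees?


BW_rad = 0.079 / 0.9 = 0.087778
BW_deg = 5.03 degrees

5.03 degrees


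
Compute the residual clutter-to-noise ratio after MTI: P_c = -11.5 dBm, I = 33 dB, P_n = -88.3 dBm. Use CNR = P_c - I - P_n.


CNR = -11.5 - 33 - (-88.3) = 43.8 dB

43.8 dB


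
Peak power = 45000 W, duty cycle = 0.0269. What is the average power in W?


P_avg = 45000 * 0.0269 = 1210.5 W

1210.5 W


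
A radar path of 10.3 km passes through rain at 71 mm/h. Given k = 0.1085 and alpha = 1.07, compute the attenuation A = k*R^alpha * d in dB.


gamma = 0.1085 * 71^1.07 = 10.381884 dB/km
A = 10.381884 * 10.3 = 106.93 dB

106.93 dB


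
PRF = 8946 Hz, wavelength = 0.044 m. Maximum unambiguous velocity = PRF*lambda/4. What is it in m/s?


V_ua = 8946 * 0.044 / 4 = 98.4 m/s

98.4 m/s


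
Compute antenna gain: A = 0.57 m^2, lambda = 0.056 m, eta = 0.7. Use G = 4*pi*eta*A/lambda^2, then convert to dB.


G_linear = 4*pi*0.7*0.57/0.056^2 = 1598.85
G_dB = 10*log10(1598.85) = 32.0 dB

32.0 dB


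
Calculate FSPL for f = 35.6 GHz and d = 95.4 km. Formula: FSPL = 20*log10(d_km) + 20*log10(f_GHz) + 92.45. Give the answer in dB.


20*log10(95.4) = 39.59
20*log10(35.6) = 31.03
FSPL = 163.1 dB

163.1 dB


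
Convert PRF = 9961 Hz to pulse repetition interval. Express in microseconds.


PRI = 1/9961 = 0.0001003915 s = 100.4 us

100.4 us


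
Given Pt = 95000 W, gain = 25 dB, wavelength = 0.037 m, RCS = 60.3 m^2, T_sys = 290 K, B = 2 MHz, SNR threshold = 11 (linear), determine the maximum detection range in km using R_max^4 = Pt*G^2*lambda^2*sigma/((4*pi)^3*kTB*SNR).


G_lin = 10^(25/10) = 316.227766
R^4 = 95000 * 316.227766^2 * 0.037^2 * 60.3 / ((4*pi)^3 * 1.38e-23 * 290 * 2000000.0 * 11)
R^4 = 4.48864e18 m^4
R_max = (4.48864e18)^(1/4) = 46028.7 m = 46.0 km

46.0 km


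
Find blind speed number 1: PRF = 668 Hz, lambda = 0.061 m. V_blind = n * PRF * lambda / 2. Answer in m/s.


V_blind = 1 * 668 * 0.061 / 2 = 20.4 m/s

20.4 m/s


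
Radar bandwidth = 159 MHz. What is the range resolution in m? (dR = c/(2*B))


dR = 3e8 / (2 * 159000000.0) = 0.94 m

0.94 m


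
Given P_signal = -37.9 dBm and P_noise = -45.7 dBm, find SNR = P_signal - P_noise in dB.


SNR = -37.9 - (-45.7) = 7.8 dB

7.8 dB


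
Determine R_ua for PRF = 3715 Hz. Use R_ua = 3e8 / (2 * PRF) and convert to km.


R_ua = 3e8 / (2 * 3715) = 40376.9 m = 40.4 km

40.4 km


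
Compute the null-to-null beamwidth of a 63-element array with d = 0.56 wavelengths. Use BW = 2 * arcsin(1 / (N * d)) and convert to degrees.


1/(N*d) = 1/(63*0.56) = 0.028345
BW = 2*arcsin(0.028345) = 3.2 degrees

3.2 degrees


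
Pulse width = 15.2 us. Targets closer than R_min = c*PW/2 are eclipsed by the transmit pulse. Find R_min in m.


R_min = 3e8 * 15.2e-6 / 2 = 2280.0 m

2280.0 m


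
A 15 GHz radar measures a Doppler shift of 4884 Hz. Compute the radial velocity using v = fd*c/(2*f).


v = 4884 * 3e8 / (2 * 15000000000.0) = 48.8 m/s

48.8 m/s


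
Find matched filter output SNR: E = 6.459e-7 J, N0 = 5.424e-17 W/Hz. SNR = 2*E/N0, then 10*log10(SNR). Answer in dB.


SNR_lin = 2 * 6.459e-7 / 5.424e-17 = 2.382e10
SNR_dB = 10*log10(2.382e10) = 103.8 dB

103.8 dB


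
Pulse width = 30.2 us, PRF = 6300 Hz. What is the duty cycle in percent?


DC = 30.2e-6 * 6300 * 100 = 19.03%

19.03%


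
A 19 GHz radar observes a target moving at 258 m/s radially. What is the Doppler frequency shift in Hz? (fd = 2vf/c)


fd = 2 * 258 * 19000000000.0 / 3e8 = 32680.0 Hz

32680.0 Hz


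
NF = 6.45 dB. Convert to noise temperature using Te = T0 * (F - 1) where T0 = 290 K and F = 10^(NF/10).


NF_lin = 10^(6.45/10) = 4.415704
Te = 290 * (4.415704 - 1) = 990.6 K

990.6 K


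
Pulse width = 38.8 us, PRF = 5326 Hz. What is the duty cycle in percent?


DC = 38.8e-6 * 5326 * 100 = 20.66%

20.66%


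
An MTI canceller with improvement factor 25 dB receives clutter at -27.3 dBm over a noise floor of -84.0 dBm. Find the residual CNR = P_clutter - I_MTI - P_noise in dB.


CNR = -27.3 - 25 - (-84.0) = 31.7 dB

31.7 dB


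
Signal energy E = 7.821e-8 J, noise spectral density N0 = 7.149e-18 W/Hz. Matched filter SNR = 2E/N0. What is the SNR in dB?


SNR_lin = 2 * 7.821e-8 / 7.149e-18 = 2.188e10
SNR_dB = 10*log10(2.188e10) = 103.4 dB

103.4 dB


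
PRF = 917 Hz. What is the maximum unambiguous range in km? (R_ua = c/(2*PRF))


R_ua = 3e8 / (2 * 917) = 163576.9 m = 163.6 km

163.6 km


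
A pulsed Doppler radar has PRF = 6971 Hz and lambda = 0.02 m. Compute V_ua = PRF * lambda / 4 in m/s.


V_ua = 6971 * 0.02 / 4 = 34.9 m/s

34.9 m/s


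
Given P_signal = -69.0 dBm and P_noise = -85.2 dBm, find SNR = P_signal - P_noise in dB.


SNR = -69.0 - (-85.2) = 16.2 dB

16.2 dB


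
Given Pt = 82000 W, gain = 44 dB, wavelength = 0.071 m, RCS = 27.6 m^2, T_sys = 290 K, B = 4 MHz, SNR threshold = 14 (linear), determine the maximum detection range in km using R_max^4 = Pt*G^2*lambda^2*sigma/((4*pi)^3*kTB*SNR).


G_lin = 10^(44/10) = 25118.864315
R^4 = 82000 * 25118.864315^2 * 0.071^2 * 27.6 / ((4*pi)^3 * 1.38e-23 * 290 * 4000000.0 * 14)
R^4 = 1.61862e22 m^4
R_max = (1.61862e22)^(1/4) = 356686.1 m = 356.7 km

356.7 km


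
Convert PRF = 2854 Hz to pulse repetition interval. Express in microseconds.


PRI = 1/2854 = 0.0003503854 s = 350.4 us

350.4 us


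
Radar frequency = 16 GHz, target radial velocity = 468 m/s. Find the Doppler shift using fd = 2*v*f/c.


fd = 2 * 468 * 16000000000.0 / 3e8 = 49920.0 Hz

49920.0 Hz


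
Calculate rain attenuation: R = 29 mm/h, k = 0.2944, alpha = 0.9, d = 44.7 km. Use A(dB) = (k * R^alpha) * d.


gamma = 0.2944 * 29^0.9 = 6.096717 dB/km
A = 6.096717 * 44.7 = 272.52 dB

272.52 dB


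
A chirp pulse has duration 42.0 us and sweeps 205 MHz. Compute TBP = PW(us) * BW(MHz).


TBP = 42.0 * 205 = 8610.0

8610.0


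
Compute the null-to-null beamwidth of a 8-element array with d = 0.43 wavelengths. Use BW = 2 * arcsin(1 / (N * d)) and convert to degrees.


1/(N*d) = 1/(8*0.43) = 0.290698
BW = 2*arcsin(0.290698) = 33.8 degrees

33.8 degrees


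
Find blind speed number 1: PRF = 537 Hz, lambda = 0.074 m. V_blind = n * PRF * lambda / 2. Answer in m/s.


V_blind = 1 * 537 * 0.074 / 2 = 19.9 m/s

19.9 m/s


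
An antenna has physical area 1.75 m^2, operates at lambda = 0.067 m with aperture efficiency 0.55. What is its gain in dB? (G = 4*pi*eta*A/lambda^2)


G_linear = 4*pi*0.55*1.75/0.067^2 = 2694.39
G_dB = 10*log10(2694.39) = 34.3 dB

34.3 dB


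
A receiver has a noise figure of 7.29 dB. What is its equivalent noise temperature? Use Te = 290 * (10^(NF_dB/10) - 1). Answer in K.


NF_lin = 10^(7.29/10) = 5.357967
Te = 290 * (5.357967 - 1) = 1263.8 K

1263.8 K


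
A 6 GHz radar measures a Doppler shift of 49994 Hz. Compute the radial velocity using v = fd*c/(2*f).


v = 49994 * 3e8 / (2 * 6000000000.0) = 1249.9 m/s

1249.9 m/s


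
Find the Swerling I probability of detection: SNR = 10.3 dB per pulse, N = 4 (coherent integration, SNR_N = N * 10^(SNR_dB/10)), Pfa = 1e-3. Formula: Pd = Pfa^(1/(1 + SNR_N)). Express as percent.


SNR_lin = 10^(10.3/10) = 10.71519
SNR_N = 4 * 10.71519 = 42.86076
1/(1 + SNR_N) = 1/43.86076 = 0.0227994
Pd = (1e-3)^0.0227994 = 0.85428
Pd = 85.4%

85.4%


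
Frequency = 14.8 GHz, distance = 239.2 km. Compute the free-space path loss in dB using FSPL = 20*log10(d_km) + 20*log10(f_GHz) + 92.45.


20*log10(239.2) = 47.58
20*log10(14.8) = 23.41
FSPL = 163.4 dB

163.4 dB


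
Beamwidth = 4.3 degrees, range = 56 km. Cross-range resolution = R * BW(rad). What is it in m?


BW_rad = 0.075049158
CR = 56000 * 0.075049158 = 4202.8 m

4202.8 m


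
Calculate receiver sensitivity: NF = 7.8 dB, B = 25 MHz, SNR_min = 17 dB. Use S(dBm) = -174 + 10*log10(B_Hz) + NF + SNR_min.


10*log10(25000000.0) = 73.98
S = -174 + 73.98 + 7.8 + 17 = -75.2 dBm

-75.2 dBm


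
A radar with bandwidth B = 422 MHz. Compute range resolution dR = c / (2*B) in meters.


dR = 3e8 / (2 * 422000000.0) = 0.36 m

0.36 m


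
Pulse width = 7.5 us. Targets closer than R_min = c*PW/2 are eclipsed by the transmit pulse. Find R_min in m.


R_min = 3e8 * 7.5e-6 / 2 = 1125.0 m

1125.0 m


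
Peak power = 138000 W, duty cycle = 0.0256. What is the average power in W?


P_avg = 138000 * 0.0256 = 3532.8 W

3532.8 W


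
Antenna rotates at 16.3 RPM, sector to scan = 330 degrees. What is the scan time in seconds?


t = 330 / (16.3 * 360) * 60 = 3.37 s

3.37 s


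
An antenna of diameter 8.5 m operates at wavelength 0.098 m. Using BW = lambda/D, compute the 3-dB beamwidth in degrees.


BW_rad = 0.098 / 8.5 = 0.011529
BW_deg = 0.66 degrees

0.66 degrees


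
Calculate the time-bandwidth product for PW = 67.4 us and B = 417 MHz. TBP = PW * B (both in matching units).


TBP = 67.4 * 417 = 28105.8

28105.8


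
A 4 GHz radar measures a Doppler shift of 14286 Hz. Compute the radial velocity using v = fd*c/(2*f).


v = 14286 * 3e8 / (2 * 4000000000.0) = 535.7 m/s

535.7 m/s


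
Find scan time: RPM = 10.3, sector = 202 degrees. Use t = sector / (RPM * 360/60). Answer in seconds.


t = 202 / (10.3 * 360) * 60 = 3.27 s

3.27 s


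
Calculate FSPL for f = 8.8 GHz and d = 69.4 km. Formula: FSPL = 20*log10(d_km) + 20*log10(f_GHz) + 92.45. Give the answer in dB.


20*log10(69.4) = 36.83
20*log10(8.8) = 18.89
FSPL = 148.2 dB

148.2 dB


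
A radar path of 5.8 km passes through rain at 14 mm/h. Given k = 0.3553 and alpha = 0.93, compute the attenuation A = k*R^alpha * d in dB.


gamma = 0.3553 * 14^0.93 = 4.135179 dB/km
A = 4.135179 * 5.8 = 23.98 dB

23.98 dB


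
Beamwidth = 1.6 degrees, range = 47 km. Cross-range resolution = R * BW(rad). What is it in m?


BW_rad = 0.027925268
CR = 47000 * 0.027925268 = 1312.5 m

1312.5 m


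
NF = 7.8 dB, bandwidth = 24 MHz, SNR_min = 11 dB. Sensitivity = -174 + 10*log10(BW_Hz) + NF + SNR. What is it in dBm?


10*log10(24000000.0) = 73.8
S = -174 + 73.8 + 7.8 + 11 = -81.4 dBm

-81.4 dBm


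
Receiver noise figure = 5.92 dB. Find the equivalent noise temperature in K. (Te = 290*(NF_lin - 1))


NF_lin = 10^(5.92/10) = 3.908409
Te = 290 * (3.908409 - 1) = 843.4 K

843.4 K


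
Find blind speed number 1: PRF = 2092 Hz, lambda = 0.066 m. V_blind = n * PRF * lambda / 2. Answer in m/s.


V_blind = 1 * 2092 * 0.066 / 2 = 69.0 m/s

69.0 m/s


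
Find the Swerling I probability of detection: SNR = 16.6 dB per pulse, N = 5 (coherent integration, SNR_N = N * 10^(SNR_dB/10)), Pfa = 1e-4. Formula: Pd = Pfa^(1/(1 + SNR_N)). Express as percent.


SNR_lin = 10^(16.6/10) = 45.70882
SNR_N = 5 * 45.70882 = 228.5441
1/(1 + SNR_N) = 1/229.5441 = 0.0043565
Pd = (1e-4)^0.0043565 = 0.96067
Pd = 96.1%

96.1%


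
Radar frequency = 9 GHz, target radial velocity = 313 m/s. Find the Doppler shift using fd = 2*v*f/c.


fd = 2 * 313 * 9000000000.0 / 3e8 = 18780.0 Hz

18780.0 Hz


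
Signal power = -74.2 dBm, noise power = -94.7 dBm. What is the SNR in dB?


SNR = -74.2 - (-94.7) = 20.5 dB

20.5 dB


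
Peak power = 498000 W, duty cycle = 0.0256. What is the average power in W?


P_avg = 498000 * 0.0256 = 12748.8 W

12748.8 W


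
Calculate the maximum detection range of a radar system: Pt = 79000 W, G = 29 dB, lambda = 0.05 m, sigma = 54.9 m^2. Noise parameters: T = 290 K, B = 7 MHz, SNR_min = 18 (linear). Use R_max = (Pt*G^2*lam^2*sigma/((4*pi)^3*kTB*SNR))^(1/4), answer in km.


G_lin = 10^(29/10) = 794.328235
R^4 = 79000 * 794.328235^2 * 0.05^2 * 54.9 / ((4*pi)^3 * 1.38e-23 * 290 * 7000000.0 * 18)
R^4 = 6.83695e18 m^4
R_max = (6.83695e18)^(1/4) = 51134.7 m = 51.1 km

51.1 km


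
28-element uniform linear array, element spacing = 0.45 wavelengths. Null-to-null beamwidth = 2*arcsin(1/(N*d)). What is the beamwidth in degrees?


1/(N*d) = 1/(28*0.45) = 0.079365
BW = 2*arcsin(0.079365) = 9.1 degrees

9.1 degrees


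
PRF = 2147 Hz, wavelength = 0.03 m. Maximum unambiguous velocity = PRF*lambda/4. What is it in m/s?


V_ua = 2147 * 0.03 / 4 = 16.1 m/s

16.1 m/s


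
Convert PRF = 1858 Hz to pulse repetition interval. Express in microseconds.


PRI = 1/1858 = 0.0005382131 s = 538.2 us

538.2 us


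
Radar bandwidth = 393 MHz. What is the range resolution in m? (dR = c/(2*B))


dR = 3e8 / (2 * 393000000.0) = 0.38 m

0.38 m


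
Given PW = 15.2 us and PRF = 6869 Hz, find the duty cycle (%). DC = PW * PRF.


DC = 15.2e-6 * 6869 * 100 = 10.44%

10.44%


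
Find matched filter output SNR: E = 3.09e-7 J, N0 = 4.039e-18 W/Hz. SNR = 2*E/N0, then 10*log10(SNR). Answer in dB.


SNR_lin = 2 * 3.09e-7 / 4.039e-18 = 1.53e11
SNR_dB = 10*log10(1.53e11) = 111.8 dB

111.8 dB


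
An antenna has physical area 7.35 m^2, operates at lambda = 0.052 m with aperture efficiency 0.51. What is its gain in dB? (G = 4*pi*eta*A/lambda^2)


G_linear = 4*pi*0.51*7.35/0.052^2 = 17420.5
G_dB = 10*log10(17420.5) = 42.4 dB

42.4 dB


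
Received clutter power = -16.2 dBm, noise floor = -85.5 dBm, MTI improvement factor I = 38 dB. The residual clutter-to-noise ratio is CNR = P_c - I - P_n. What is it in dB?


CNR = -16.2 - 38 - (-85.5) = 31.3 dB

31.3 dB


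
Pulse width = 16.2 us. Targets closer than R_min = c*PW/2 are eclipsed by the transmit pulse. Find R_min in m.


R_min = 3e8 * 16.2e-6 / 2 = 2430.0 m

2430.0 m


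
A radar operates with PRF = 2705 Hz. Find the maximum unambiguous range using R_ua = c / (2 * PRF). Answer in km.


R_ua = 3e8 / (2 * 2705) = 55452.9 m = 55.5 km

55.5 km


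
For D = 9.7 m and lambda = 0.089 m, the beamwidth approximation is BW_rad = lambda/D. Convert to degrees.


BW_rad = 0.089 / 9.7 = 0.009175
BW_deg = 0.53 degrees

0.53 degrees


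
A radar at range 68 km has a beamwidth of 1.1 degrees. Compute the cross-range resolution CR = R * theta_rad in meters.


BW_rad = 0.019198622
CR = 68000 * 0.019198622 = 1305.5 m

1305.5 m


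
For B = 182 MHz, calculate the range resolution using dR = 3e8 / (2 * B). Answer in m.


dR = 3e8 / (2 * 182000000.0) = 0.82 m

0.82 m


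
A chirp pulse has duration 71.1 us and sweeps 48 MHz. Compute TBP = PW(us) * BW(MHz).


TBP = 71.1 * 48 = 3412.8

3412.8


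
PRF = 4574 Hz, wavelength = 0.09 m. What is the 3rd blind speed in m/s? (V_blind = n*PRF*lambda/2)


V_blind = 3 * 4574 * 0.09 / 2 = 617.5 m/s

617.5 m/s


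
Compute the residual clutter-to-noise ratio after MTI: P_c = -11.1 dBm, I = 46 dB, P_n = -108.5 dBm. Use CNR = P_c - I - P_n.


CNR = -11.1 - 46 - (-108.5) = 51.4 dB

51.4 dB


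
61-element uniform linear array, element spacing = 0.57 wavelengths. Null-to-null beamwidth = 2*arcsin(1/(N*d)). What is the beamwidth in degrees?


1/(N*d) = 1/(61*0.57) = 0.02876
BW = 2*arcsin(0.02876) = 3.3 degrees

3.3 degrees


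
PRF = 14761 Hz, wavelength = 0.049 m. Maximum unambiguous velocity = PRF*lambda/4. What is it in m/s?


V_ua = 14761 * 0.049 / 4 = 180.8 m/s

180.8 m/s


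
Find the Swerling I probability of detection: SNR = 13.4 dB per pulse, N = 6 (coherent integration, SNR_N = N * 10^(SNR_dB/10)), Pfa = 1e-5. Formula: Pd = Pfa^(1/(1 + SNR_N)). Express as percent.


SNR_lin = 10^(13.4/10) = 21.87762
SNR_N = 6 * 21.87762 = 131.26572
1/(1 + SNR_N) = 1/132.26572 = 0.0075605
Pd = (1e-5)^0.0075605 = 0.91664
Pd = 91.7%

91.7%


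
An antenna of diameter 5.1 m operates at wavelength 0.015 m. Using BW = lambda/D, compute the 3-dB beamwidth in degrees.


BW_rad = 0.015 / 5.1 = 0.002941
BW_deg = 0.17 degrees

0.17 degrees


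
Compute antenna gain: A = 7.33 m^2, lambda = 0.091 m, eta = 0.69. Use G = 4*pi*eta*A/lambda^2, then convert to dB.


G_linear = 4*pi*0.69*7.33/0.091^2 = 7675.03
G_dB = 10*log10(7675.03) = 38.9 dB

38.9 dB


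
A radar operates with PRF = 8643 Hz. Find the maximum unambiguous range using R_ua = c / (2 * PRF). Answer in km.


R_ua = 3e8 / (2 * 8643) = 17355.1 m = 17.4 km

17.4 km


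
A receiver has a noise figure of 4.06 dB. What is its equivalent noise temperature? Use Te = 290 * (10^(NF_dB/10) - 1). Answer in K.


NF_lin = 10^(4.06/10) = 2.54683
Te = 290 * (2.54683 - 1) = 448.6 K

448.6 K


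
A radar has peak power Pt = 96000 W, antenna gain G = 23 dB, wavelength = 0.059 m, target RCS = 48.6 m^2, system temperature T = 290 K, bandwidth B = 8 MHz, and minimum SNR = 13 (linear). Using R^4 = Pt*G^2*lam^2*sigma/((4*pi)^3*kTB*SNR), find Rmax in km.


G_lin = 10^(23/10) = 199.526231
R^4 = 96000 * 199.526231^2 * 0.059^2 * 48.6 / ((4*pi)^3 * 1.38e-23 * 290 * 8000000.0 * 13)
R^4 = 7.82837e17 m^4
R_max = (7.82837e17)^(1/4) = 29745.3 m = 29.7 km

29.7 km


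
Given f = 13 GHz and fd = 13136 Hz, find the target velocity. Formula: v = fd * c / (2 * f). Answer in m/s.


v = 13136 * 3e8 / (2 * 13000000000.0) = 151.6 m/s

151.6 m/s


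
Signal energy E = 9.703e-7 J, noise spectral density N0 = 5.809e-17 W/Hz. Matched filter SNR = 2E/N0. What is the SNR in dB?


SNR_lin = 2 * 9.703e-7 / 5.809e-17 = 3.341e10
SNR_dB = 10*log10(3.341e10) = 105.2 dB

105.2 dB


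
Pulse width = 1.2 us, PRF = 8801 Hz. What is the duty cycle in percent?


DC = 1.2e-6 * 8801 * 100 = 1.06%

1.06%


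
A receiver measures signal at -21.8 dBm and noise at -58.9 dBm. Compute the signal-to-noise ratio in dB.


SNR = -21.8 - (-58.9) = 37.1 dB

37.1 dB


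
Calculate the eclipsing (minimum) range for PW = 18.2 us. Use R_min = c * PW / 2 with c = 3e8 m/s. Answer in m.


R_min = 3e8 * 18.2e-6 / 2 = 2730.0 m

2730.0 m


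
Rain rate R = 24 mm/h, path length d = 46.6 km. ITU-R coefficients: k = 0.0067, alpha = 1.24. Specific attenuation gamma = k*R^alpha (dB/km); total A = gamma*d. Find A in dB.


gamma = 0.0067 * 24^1.24 = 0.344776 dB/km
A = 0.344776 * 46.6 = 16.07 dB

16.07 dB


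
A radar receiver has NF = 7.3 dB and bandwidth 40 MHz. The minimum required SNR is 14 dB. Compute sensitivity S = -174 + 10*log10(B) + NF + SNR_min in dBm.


10*log10(40000000.0) = 76.02
S = -174 + 76.02 + 7.3 + 14 = -76.7 dBm

-76.7 dBm


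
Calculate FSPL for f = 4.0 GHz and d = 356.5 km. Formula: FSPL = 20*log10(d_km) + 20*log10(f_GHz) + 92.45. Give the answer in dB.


20*log10(356.5) = 51.04
20*log10(4.0) = 12.04
FSPL = 155.5 dB

155.5 dB


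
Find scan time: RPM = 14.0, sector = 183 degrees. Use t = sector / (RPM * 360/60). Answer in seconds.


t = 183 / (14.0 * 360) * 60 = 2.18 s

2.18 s


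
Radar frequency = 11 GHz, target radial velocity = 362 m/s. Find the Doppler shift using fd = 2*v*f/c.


fd = 2 * 362 * 11000000000.0 / 3e8 = 26546.7 Hz

26546.7 Hz


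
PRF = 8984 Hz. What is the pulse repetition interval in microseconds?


PRI = 1/8984 = 0.000111309 s = 111.3 us

111.3 us


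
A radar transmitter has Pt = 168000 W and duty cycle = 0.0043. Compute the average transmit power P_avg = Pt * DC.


P_avg = 168000 * 0.0043 = 722.4 W

722.4 W


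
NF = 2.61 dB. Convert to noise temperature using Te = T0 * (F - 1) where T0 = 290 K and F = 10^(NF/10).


NF_lin = 10^(2.61/10) = 1.823896
Te = 290 * (1.823896 - 1) = 238.9 K

238.9 K


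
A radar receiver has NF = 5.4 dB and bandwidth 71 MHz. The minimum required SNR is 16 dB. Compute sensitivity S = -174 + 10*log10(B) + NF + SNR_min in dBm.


10*log10(71000000.0) = 78.51
S = -174 + 78.51 + 5.4 + 16 = -74.1 dBm

-74.1 dBm


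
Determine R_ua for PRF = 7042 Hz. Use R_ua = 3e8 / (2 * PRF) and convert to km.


R_ua = 3e8 / (2 * 7042) = 21300.8 m = 21.3 km

21.3 km


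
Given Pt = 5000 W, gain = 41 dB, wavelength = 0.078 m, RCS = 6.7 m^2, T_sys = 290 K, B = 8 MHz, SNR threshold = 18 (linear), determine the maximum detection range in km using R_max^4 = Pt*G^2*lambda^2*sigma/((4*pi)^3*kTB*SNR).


G_lin = 10^(41/10) = 12589.254118
R^4 = 5000 * 12589.254118^2 * 0.078^2 * 6.7 / ((4*pi)^3 * 1.38e-23 * 290 * 8000000.0 * 18)
R^4 = 2.82465e19 m^4
R_max = (2.82465e19)^(1/4) = 72902.3 m = 72.9 km

72.9 km


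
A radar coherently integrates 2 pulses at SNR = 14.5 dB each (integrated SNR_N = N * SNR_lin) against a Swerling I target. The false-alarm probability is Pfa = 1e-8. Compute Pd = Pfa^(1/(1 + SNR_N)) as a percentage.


SNR_lin = 10^(14.5/10) = 28.18383
SNR_N = 2 * 28.18383 = 56.36766
1/(1 + SNR_N) = 1/57.36766 = 0.0174314
Pd = (1e-8)^0.0174314 = 0.72535
Pd = 72.5%

72.5%


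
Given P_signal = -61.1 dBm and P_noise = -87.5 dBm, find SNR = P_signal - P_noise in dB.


SNR = -61.1 - (-87.5) = 26.4 dB

26.4 dB


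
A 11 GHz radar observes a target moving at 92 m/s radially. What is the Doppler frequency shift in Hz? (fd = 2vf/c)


fd = 2 * 92 * 11000000000.0 / 3e8 = 6746.7 Hz

6746.7 Hz


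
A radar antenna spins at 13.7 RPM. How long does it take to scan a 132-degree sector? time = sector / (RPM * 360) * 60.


t = 132 / (13.7 * 360) * 60 = 1.61 s

1.61 s


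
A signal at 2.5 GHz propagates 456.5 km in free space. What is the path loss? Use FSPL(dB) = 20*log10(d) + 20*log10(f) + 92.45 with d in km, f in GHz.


20*log10(456.5) = 53.19
20*log10(2.5) = 7.96
FSPL = 153.6 dB

153.6 dB


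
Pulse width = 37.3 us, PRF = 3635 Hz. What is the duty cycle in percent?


DC = 37.3e-6 * 3635 * 100 = 13.56%

13.56%


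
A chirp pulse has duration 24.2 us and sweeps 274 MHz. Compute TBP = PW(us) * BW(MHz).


TBP = 24.2 * 274 = 6630.8

6630.8


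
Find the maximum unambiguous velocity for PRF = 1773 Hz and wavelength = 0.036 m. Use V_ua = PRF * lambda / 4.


V_ua = 1773 * 0.036 / 4 = 16.0 m/s

16.0 m/s


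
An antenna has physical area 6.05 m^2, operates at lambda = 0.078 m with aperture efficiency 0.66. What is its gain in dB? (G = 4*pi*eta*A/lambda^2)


G_linear = 4*pi*0.66*6.05/0.078^2 = 8247.46
G_dB = 10*log10(8247.46) = 39.2 dB

39.2 dB


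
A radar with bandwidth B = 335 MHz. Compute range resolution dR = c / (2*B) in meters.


dR = 3e8 / (2 * 335000000.0) = 0.45 m

0.45 m


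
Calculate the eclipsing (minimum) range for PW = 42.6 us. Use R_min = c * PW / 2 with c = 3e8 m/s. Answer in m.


R_min = 3e8 * 42.6e-6 / 2 = 6390.0 m

6390.0 m


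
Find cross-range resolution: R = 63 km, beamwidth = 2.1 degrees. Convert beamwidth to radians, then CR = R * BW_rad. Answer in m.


BW_rad = 0.036651914
CR = 63000 * 0.036651914 = 2309.1 m

2309.1 m


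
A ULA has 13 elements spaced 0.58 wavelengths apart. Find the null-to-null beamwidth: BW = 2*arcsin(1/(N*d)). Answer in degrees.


1/(N*d) = 1/(13*0.58) = 0.132626
BW = 2*arcsin(0.132626) = 15.2 degrees

15.2 degrees


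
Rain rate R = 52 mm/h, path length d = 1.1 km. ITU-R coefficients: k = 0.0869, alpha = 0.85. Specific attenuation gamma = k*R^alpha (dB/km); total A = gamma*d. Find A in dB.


gamma = 0.0869 * 52^0.85 = 2.498174 dB/km
A = 2.498174 * 1.1 = 2.75 dB

2.75 dB


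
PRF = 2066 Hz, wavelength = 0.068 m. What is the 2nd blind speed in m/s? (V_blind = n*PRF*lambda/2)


V_blind = 2 * 2066 * 0.068 / 2 = 140.5 m/s

140.5 m/s


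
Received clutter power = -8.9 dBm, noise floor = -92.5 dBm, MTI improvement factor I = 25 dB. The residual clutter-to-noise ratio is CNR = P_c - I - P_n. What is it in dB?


CNR = -8.9 - 25 - (-92.5) = 58.6 dB

58.6 dB


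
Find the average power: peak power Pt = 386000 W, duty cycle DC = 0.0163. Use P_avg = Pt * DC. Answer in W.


P_avg = 386000 * 0.0163 = 6291.8 W

6291.8 W


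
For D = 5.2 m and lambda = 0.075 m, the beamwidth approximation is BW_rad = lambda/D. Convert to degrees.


BW_rad = 0.075 / 5.2 = 0.014423
BW_deg = 0.83 degrees

0.83 degrees


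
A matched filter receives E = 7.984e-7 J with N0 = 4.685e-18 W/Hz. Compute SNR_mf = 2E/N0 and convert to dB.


SNR_lin = 2 * 7.984e-7 / 4.685e-18 = 3.408e11
SNR_dB = 10*log10(3.408e11) = 115.3 dB

115.3 dB


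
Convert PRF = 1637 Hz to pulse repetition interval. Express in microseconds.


PRI = 1/1637 = 0.0006108735 s = 610.9 us

610.9 us


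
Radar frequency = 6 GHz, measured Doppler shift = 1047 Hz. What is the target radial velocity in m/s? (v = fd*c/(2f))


v = 1047 * 3e8 / (2 * 6000000000.0) = 26.2 m/s

26.2 m/s


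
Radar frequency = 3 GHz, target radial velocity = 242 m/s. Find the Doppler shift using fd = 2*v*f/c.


fd = 2 * 242 * 3000000000.0 / 3e8 = 4840.0 Hz

4840.0 Hz


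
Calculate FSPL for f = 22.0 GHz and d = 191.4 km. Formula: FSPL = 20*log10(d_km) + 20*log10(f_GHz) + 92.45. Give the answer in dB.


20*log10(191.4) = 45.64
20*log10(22.0) = 26.85
FSPL = 164.9 dB

164.9 dB


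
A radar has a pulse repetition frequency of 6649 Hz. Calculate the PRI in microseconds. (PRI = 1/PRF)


PRI = 1/6649 = 0.0001503986 s = 150.4 us

150.4 us


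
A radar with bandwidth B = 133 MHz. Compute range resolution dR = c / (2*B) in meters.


dR = 3e8 / (2 * 133000000.0) = 1.13 m

1.13 m


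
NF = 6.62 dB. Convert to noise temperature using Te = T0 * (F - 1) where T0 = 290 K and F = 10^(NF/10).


NF_lin = 10^(6.62/10) = 4.59198
Te = 290 * (4.59198 - 1) = 1041.7 K

1041.7 K


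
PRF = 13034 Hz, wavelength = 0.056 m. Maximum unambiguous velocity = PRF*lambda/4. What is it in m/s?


V_ua = 13034 * 0.056 / 4 = 182.5 m/s

182.5 m/s


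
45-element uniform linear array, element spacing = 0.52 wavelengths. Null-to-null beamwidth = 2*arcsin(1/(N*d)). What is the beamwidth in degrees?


1/(N*d) = 1/(45*0.52) = 0.042735
BW = 2*arcsin(0.042735) = 4.9 degrees

4.9 degrees


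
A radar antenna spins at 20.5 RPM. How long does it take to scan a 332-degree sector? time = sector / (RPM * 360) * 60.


t = 332 / (20.5 * 360) * 60 = 2.7 s

2.7 s
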